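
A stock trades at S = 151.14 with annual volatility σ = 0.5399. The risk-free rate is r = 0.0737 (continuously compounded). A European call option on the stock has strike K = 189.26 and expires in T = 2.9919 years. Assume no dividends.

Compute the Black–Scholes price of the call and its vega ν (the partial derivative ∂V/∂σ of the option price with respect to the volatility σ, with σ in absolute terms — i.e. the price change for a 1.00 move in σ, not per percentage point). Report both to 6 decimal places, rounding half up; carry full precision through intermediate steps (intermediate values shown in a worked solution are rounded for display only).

price = 54.114389
ν = 93.728555

σ√T = 0.5399·√2.9919 = 0.933871
d₁ = (ln(S/K) + (r+σ²/2)T) / (σ√T) = (ln(151.14/189.26) + (0.0737+0.5399²/2)·2.9919) / 0.933871 = (-0.224915 + 0.656561) / 0.933871 = 0.462211
d₂ = d₁ − σ√T = 0.462211 − 0.933871 = -0.471660
e^{−rT} = e^{−0.0737·2.9919} = 0.802115
N(d₁) = 0.678035,  N(d₂) = 0.318585
Call price V = S·N(d₁) − K·e^{−rT}·N(d₂) = 102.478203 − 48.363814 = 54.114389
φ(d₁) = (1/√(2π))·e^{−d₁²/2} = 0.358525
ν = S·φ(d₁)·√T = 93.728555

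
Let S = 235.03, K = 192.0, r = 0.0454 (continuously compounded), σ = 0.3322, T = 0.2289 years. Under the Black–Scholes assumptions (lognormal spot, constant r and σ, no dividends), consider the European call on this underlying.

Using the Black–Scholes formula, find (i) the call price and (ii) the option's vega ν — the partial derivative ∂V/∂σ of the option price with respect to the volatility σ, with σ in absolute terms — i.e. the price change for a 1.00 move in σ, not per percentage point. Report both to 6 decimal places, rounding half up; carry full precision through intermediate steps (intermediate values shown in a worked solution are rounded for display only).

σ√T = 0.3322·√0.2289 = 0.158936
d₁ = (ln(S/K) + (r+σ²/2)T) / (σ√T) = (ln(235.03/192.0) + (0.0454+0.3322²/2)·0.2289) / 0.158936 = (0.202218 + 0.023022) / 0.158936 = 1.417175
d₂ = d₁ − σ√T = 1.417175 − 0.158936 = 1.258239
e^{−rT} = e^{−0.0454·0.2289} = 0.989662
N(d₁) = 0.921784,  N(d₂) = 0.895847
Call price V = S·N(d₁) − K·e^{−rT}·N(d₂) = 216.646908 − 170.224465 = 46.422442
φ(d₁) = (1/√(2π))·e^{−d₁²/2} = 0.146149
ν = S·φ(d₁)·√T = 16.433923

price = 46.422442
ν = 16.433923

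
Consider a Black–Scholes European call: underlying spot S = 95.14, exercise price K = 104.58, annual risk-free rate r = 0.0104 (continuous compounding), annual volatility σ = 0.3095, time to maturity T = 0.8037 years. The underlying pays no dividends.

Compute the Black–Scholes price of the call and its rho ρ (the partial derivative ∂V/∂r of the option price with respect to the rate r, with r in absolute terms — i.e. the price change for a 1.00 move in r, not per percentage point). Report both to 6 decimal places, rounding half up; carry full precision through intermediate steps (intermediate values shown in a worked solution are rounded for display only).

σ√T = 0.3095·√0.8037 = 0.277465
d₁ = (ln(S/K) + (r+σ²/2)T) / (σ√T) = (ln(95.14/104.58) + (0.0104+0.3095²/2)·0.8037) / 0.277465 = (-0.094603 + 0.046852) / 0.277465 = -0.172098
d₂ = d₁ − σ√T = -0.172098 − 0.277465 = -0.449562
e^{−rT} = e^{−0.0104·0.8037} = 0.991676
N(d₁) = 0.431680,  N(d₂) = 0.326513
Call price V = S·N(d₁) − K·e^{−rT}·N(d₂) = 41.070067 − 33.862504 = 7.207563
ρ = K·T·e^{−rT}·N(d₂) = 27.215295

price = 7.207563
ρ = 27.215295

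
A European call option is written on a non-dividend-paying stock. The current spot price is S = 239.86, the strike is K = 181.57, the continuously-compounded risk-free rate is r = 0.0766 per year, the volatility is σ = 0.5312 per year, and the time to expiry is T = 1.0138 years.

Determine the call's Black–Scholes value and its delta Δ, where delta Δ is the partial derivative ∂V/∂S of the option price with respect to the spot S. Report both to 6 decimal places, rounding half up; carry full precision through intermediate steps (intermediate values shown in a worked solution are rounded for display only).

σ√T = 0.5312·√1.0138 = 0.534853
d₁ = (ln(S/K) + (r+σ²/2)T) / (σ√T) = (ln(239.86/181.57) + (0.0766+0.5312²/2)·1.0138) / 0.534853 = (0.278414 + 0.220691) / 0.534853 = 0.933163
d₂ = d₁ − σ√T = 0.933163 − 0.534853 = 0.398311
e^{−rT} = e^{−0.0766·1.0138} = 0.925282
N(d₁) = 0.824632,  N(d₂) = 0.654799
Call price V = S·N(d₁) − K·e^{−rT}·N(d₂) = 197.796276 − 110.008519 = 87.787757
Δ = N(d₁) = 0.824632

price = 87.787757
Δ = 0.824632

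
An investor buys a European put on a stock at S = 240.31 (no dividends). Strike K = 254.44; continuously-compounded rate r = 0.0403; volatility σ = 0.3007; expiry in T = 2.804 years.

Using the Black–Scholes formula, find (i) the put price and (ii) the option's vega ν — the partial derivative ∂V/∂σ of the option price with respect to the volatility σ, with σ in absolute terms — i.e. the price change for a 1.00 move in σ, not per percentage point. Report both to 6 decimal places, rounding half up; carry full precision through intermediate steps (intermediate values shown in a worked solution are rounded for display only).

σ√T = 0.3007·√2.804 = 0.503527
d₁ = (ln(S/K) + (r+σ²/2)T) / (σ√T) = (ln(240.31/254.44) + (0.0403+0.3007²/2)·2.804) / 0.503527 = (-0.057135 + 0.239771) / 0.503527 = 0.362713
d₂ = d₁ − σ√T = 0.362713 − 0.503527 = -0.140814
e^{−rT} = e^{−0.0403·2.804} = 0.893150
N(−d₁) = 0.358410,  N(−d₂) = 0.555992
Put price V = K·e^{−rT}·N(−d₂) − S·N(−d₁) = 126.350744 − 86.129460 = 40.221283
φ(d₁) = (1/√(2π))·e^{−d₁²/2} = 0.373544
ν = S·φ(d₁)·√T = 150.315212

price = 40.221283
ν = 150.315212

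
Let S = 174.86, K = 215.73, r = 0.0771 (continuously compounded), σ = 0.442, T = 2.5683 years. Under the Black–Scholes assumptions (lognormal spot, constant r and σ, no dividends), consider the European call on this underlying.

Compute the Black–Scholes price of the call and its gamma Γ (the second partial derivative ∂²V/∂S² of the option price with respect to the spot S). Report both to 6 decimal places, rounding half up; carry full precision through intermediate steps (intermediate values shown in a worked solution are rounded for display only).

price = 47.641330
Γ = 0.003043

σ√T = 0.442·√2.5683 = 0.708346
d₁ = (ln(S/K) + (r+σ²/2)T) / (σ√T) = (ln(174.86/215.73) + (0.0771+0.442²/2)·2.5683) / 0.708346 = (-0.210042 + 0.448893) / 0.708346 = 0.337195
d₂ = d₁ − σ√T = 0.337195 − 0.708346 = -0.371150
e^{−rT} = e^{−0.0771·2.5683} = 0.820357
N(d₁) = 0.632015,  N(d₂) = 0.355263
Call price V = S·N(d₁) − K·e^{−rT}·N(d₂) = 110.514158 − 62.872828 = 47.641330
φ(d₁) = (1/√(2π))·e^{−d₁²/2} = 0.376895
Γ = φ(d₁) / (S·σ·√T) = 0.003043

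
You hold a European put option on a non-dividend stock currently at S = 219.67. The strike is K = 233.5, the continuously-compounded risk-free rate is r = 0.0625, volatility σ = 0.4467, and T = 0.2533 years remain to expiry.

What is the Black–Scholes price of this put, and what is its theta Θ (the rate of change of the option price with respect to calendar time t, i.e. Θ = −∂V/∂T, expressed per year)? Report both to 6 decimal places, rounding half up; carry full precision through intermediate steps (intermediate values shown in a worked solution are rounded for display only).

price = 25.600633
Θ = -29.787956

σ√T = 0.4467·√0.2533 = 0.224819
d₁ = (ln(S/K) + (r+σ²/2)T) / (σ√T) = (ln(219.67/233.5) + (0.0625+0.4467²/2)·0.2533) / 0.224819 = (-0.061056 + 0.041103) / 0.224819 = -0.088749
d₂ = d₁ − σ√T = -0.088749 − 0.224819 = -0.313569
e^{−rT} = e^{−0.0625·0.2533} = 0.984293
N(−d₁) = 0.535359,  N(−d₂) = 0.623076
Put price V = K·e^{−rT}·N(−d₂) − S·N(−d₁) = 143.203037 − 117.602405 = 25.600633
φ(d₁) = (1/√(2π))·e^{−d₁²/2} = 0.397374
Θ = −S·φ(d₁)·σ/(2√T) + r·K·e^{−rT}·N(−d₂) = −38.738146 + 8.950190 = -29.787956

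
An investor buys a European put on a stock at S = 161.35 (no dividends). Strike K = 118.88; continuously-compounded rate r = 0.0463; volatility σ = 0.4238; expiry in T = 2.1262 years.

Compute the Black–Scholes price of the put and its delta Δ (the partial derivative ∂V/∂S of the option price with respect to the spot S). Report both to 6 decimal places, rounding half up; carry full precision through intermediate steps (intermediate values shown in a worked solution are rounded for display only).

price = 12.256479
Δ = -0.167877

σ√T = 0.4238·√2.1262 = 0.617964
d₁ = (ln(S/K) + (r+σ²/2)T) / (σ√T) = (ln(161.35/118.88) + (0.0463+0.4238²/2)·2.1262) / 0.617964 = (0.305461 + 0.289383) / 0.617964 = 0.962587
d₂ = d₁ − σ√T = 0.962587 − 0.617964 = 0.344623
e^{−rT} = e^{−0.0463·2.1262} = 0.906247
N(−d₁) = 0.167877,  N(−d₂) = 0.365189
Put price V = K·e^{−rT}·N(−d₂) − S·N(−d₁) = 39.343492 − 27.087013 = 12.256479
Δ = −N(−d₁) = -0.167877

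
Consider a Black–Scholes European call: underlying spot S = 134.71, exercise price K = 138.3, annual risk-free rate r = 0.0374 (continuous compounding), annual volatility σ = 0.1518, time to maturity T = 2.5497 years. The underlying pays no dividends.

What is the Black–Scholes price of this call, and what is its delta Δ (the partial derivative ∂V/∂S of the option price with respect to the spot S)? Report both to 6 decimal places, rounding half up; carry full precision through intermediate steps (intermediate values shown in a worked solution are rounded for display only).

σ√T = 0.1518·√2.5497 = 0.242391
d₁ = (ln(S/K) + (r+σ²/2)T) / (σ√T) = (ln(134.71/138.3) + (0.0374+0.1518²/2)·2.5497) / 0.242391 = (-0.026301 + 0.124735) / 0.242391 = 0.406098
d₂ = d₁ − σ√T = 0.406098 − 0.242391 = 0.163707
e^{−rT} = e^{−0.0374·2.5497} = 0.909047
N(d₁) = 0.657665,  N(d₂) = 0.565019
Call price V = S·N(d₁) − K·e^{−rT}·N(d₂) = 88.594027 − 71.034878 = 17.559150
Δ = N(d₁) = 0.657665

price = 17.559150
Δ = 0.657665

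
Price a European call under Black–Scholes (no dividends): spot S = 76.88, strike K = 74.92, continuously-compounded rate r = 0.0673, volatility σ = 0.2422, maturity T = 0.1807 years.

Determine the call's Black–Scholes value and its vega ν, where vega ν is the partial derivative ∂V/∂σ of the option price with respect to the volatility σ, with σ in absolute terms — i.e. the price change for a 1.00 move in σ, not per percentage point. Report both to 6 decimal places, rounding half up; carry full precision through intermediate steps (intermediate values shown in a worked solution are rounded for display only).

price = 4.738572
ν = 11.934911

σ√T = 0.2422·√0.1807 = 0.102956
d₁ = (ln(S/K) + (r+σ²/2)T) / (σ√T) = (ln(76.88/74.92) + (0.0673+0.2422²/2)·0.1807) / 0.102956 = (0.025825 + 0.017461) / 0.102956 = 0.420431
d₂ = d₁ − σ√T = 0.420431 − 0.102956 = 0.317474
e^{−rT} = e^{−0.0673·0.1807} = 0.987913
N(d₁) = 0.662915,  N(d₂) = 0.624558
Call price V = S·N(d₁) − K·e^{−rT}·N(d₂) = 50.964869 − 46.226297 = 4.738572
φ(d₁) = (1/√(2π))·e^{−d₁²/2} = 0.365197
ν = S·φ(d₁)·√T = 11.934911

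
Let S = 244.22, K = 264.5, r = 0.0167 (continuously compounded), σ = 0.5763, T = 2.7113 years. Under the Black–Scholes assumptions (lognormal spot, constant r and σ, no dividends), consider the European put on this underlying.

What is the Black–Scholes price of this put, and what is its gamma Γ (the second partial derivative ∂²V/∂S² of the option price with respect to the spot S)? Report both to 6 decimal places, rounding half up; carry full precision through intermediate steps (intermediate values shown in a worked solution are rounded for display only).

price = 95.004228
Γ = 0.001564

σ√T = 0.5763·√2.7113 = 0.948937
d₁ = (ln(S/K) + (r+σ²/2)T) / (σ√T) = (ln(244.22/264.5) + (0.0167+0.5763²/2)·2.7113) / 0.948937 = (-0.079772 + 0.495519) / 0.948937 = 0.438119
d₂ = d₁ − σ√T = 0.438119 − 0.948937 = -0.510818
e^{−rT} = e^{−0.0167·2.7113} = 0.955731
N(−d₁) = 0.330650,  N(−d₂) = 0.695261
Put price V = K·e^{−rT}·N(−d₂) − S·N(−d₁) = 175.755543 − 80.751315 = 95.004228
φ(d₁) = (1/√(2π))·e^{−d₁²/2} = 0.362434
Γ = φ(d₁) / (S·σ·√T) = 0.001564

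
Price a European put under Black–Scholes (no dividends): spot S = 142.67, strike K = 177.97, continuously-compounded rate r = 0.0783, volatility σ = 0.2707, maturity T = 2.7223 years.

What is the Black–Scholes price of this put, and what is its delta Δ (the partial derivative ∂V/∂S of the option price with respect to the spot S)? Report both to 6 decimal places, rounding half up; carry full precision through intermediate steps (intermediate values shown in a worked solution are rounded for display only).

σ√T = 0.2707·√2.7223 = 0.446639
d₁ = (ln(S/K) + (r+σ²/2)T) / (σ√T) = (ln(142.67/177.97) + (0.0783+0.2707²/2)·2.7223) / 0.446639 = (-0.221081 + 0.312899) / 0.446639 = 0.205576
d₂ = d₁ − σ√T = 0.205576 − 0.446639 = -0.241062
e^{−rT} = e^{−0.0783·2.7223} = 0.808030
N(−d₁) = 0.418561,  N(−d₂) = 0.595247
Put price V = K·e^{−rT}·N(−d₂) − S·N(−d₁) = 85.599485 − 59.716081 = 25.883404
Δ = −N(−d₁) = -0.418561

price = 25.883404
Δ = -0.418561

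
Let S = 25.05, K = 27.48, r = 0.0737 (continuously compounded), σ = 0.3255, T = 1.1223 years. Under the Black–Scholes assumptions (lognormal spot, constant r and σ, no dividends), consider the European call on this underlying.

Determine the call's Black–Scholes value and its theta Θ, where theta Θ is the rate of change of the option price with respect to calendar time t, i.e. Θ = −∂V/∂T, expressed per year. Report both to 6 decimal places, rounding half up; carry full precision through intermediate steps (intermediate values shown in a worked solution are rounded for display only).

price = 3.323224
Θ = -2.303190

σ√T = 0.3255·√1.1223 = 0.344830
d₁ = (ln(S/K) + (r+σ²/2)T) / (σ√T) = (ln(25.05/27.48) + (0.0737+0.3255²/2)·1.1223) / 0.344830 = (-0.092585 + 0.142167) / 0.344830 = 0.143789
d₂ = d₁ − σ√T = 0.143789 − 0.344830 = -0.201041
e^{−rT} = e^{−0.0737·1.1223} = 0.920615
N(d₁) = 0.557167,  N(d₂) = 0.420333
Call price V = S·N(d₁) − K·e^{−rT}·N(d₂) = 13.957021 − 10.633797 = 3.323224
φ(d₁) = (1/√(2π))·e^{−d₁²/2} = 0.394839
Θ = −S·φ(d₁)·σ/(2√T) − r·K·e^{−rT}·N(d₂) = −1.519479 − 0.783711 = -2.303190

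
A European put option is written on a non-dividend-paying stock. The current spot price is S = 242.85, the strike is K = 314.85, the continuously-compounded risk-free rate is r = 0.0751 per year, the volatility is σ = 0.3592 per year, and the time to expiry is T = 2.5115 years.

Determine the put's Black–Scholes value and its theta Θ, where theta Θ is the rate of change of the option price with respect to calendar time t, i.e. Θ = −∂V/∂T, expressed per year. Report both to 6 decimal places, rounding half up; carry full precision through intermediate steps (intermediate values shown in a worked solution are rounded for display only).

σ√T = 0.3592·√2.5115 = 0.569250
d₁ = (ln(S/K) + (r+σ²/2)T) / (σ√T) = (ln(242.85/314.85) + (0.0751+0.3592²/2)·2.5115) / 0.569250 = (-0.259652 + 0.350636) / 0.569250 = 0.159831
d₂ = d₁ − σ√T = 0.159831 − 0.569250 = -0.409418
e^{−rT} = e^{−0.0751·2.5115} = 0.828106
N(−d₁) = 0.436507,  N(−d₂) = 0.658884
Put price V = K·e^{−rT}·N(−d₂) − S·N(−d₁) = 171.790286 − 106.005715 = 65.784570
φ(d₁) = (1/√(2π))·e^{−d₁²/2} = 0.393879
Θ = −S·φ(d₁)·σ/(2√T) + r·K·e^{−rT}·N(−d₂) = −10.840284 + 12.901450 = 2.061167

price = 65.784570
Θ = 2.061167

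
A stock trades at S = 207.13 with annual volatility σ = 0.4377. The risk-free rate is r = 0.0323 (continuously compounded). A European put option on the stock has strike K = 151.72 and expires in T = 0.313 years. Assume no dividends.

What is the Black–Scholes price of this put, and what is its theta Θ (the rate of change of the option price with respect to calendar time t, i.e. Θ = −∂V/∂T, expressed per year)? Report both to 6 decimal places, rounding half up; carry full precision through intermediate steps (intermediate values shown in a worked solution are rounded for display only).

σ√T = 0.4377·√0.313 = 0.244877
d₁ = (ln(S/K) + (r+σ²/2)T) / (σ√T) = (ln(207.13/151.72) + (0.0323+0.4377²/2)·0.313) / 0.244877 = (0.311310 + 0.040092) / 0.244877 = 1.435013
d₂ = d₁ − σ√T = 1.435013 − 0.244877 = 1.190136
e^{−rT} = e^{−0.0323·0.313} = 0.989941
N(−d₁) = 0.075642,  N(−d₂) = 0.116997
Put price V = K·e^{−rT}·N(−d₂) − S·N(−d₁) = 17.572162 − 15.667663 = 1.904498
φ(d₁) = (1/√(2π))·e^{−d₁²/2} = 0.142478
Θ = −S·φ(d₁)·σ/(2√T) + r·K·e^{−rT}·N(−d₂) = −11.544212 + 0.567581 = -10.976631

price = 1.904498
Θ = -10.976631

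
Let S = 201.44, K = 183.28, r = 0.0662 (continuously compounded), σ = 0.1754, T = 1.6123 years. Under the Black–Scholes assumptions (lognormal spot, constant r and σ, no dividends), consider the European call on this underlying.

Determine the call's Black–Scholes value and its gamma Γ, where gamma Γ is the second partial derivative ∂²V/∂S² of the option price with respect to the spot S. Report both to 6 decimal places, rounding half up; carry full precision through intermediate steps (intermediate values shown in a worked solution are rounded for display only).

price = 40.747952
Γ = 0.005314

σ√T = 0.1754·√1.6123 = 0.222717
d₁ = (ln(S/K) + (r+σ²/2)T) / (σ√T) = (ln(201.44/183.28) + (0.0662+0.1754²/2)·1.6123) / 0.222717 = (0.094477 + 0.131536) / 0.222717 = 1.014797
d₂ = d₁ − σ√T = 1.014797 − 0.222717 = 0.792081
e^{−rT} = e^{−0.0662·1.6123} = 0.898764
N(d₁) = 0.844899,  N(d₂) = 0.785843
Call price V = S·N(d₁) − K·e^{−rT}·N(d₂) = 170.196399 − 129.448447 = 40.747952
φ(d₁) = (1/√(2π))·e^{−d₁²/2} = 0.238391
Γ = φ(d₁) / (S·σ·√T) = 0.005314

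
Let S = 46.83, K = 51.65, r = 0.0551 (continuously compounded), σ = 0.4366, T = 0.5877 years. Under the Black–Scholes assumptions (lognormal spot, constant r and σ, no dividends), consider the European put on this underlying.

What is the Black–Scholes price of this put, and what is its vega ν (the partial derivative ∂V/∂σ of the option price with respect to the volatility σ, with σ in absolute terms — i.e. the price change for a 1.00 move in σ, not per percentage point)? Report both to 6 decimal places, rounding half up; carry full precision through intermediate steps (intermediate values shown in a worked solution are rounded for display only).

σ√T = 0.4366·√0.5877 = 0.334705
d₁ = (ln(S/K) + (r+σ²/2)T) / (σ√T) = (ln(46.83/51.65) + (0.0551+0.4366²/2)·0.5877) / 0.334705 = (-0.097966 + 0.088396) / 0.334705 = -0.028593
d₂ = d₁ − σ√T = -0.028593 − 0.334705 = -0.363298
e^{−rT} = e^{−0.0551·0.5877} = 0.968136
N(−d₁) = 0.511406,  N(−d₂) = 0.641809
Put price V = K·e^{−rT}·N(−d₂) − S·N(−d₁) = 32.093167 − 23.949123 = 8.144044
φ(d₁) = (1/√(2π))·e^{−d₁²/2} = 0.398779
ν = S·φ(d₁)·√T = 14.316423

price = 8.144044
ν = 14.316423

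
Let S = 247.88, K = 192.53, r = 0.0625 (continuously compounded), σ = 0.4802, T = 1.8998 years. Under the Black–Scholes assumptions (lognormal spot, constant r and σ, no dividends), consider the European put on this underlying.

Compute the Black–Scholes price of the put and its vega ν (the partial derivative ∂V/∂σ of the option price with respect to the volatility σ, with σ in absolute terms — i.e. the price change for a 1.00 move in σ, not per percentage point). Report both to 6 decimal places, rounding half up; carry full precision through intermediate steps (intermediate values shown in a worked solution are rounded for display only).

price = 23.773749
ν = 91.555447

σ√T = 0.4802·√1.8998 = 0.661875
d₁ = (ln(S/K) + (r+σ²/2)T) / (σ√T) = (ln(247.88/192.53) + (0.0625+0.4802²/2)·1.8998) / 0.661875 = (0.252693 + 0.337777) / 0.661875 = 0.892116
d₂ = d₁ − σ√T = 0.892116 − 0.661875 = 0.230241
e^{−rT} = e^{−0.0625·1.8998} = 0.888041
N(−d₁) = 0.186165,  N(−d₂) = 0.408952
Put price V = K·e^{−rT}·N(−d₂) − S·N(−d₁) = 69.920402 − 46.146653 = 23.773749
φ(d₁) = (1/√(2π))·e^{−d₁²/2} = 0.267972
ν = S·φ(d₁)·√T = 91.555447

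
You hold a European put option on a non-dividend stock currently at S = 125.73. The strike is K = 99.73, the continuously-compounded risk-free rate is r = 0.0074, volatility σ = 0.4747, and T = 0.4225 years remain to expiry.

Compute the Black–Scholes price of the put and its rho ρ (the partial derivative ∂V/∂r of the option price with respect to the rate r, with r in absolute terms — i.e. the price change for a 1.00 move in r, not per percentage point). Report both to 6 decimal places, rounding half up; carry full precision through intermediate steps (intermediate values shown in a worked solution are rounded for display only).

price = 4.409336
ρ = -11.426548

σ√T = 0.4747·√0.4225 = 0.308555
d₁ = (ln(S/K) + (r+σ²/2)T) / (σ√T) = (ln(125.73/99.73) + (0.0074+0.4747²/2)·0.4225) / 0.308555 = (0.231670 + 0.050730) / 0.308555 = 0.915233
d₂ = d₁ − σ√T = 0.915233 − 0.308555 = 0.606678
e^{−rT} = e^{−0.0074·0.4225} = 0.996878
N(−d₁) = 0.180035,  N(−d₂) = 0.272032
Put price V = K·e^{−rT}·N(−d₂) − S·N(−d₁) = 27.045084 − 22.635748 = 4.409336
ρ = −K·T·e^{−rT}·N(−d₂) = -11.426548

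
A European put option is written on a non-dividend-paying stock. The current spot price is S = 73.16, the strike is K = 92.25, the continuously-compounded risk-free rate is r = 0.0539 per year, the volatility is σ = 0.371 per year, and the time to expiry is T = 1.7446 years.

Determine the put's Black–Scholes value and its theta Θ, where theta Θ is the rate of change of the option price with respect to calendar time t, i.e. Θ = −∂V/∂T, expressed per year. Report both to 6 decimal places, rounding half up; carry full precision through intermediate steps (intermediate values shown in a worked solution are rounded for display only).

σ√T = 0.371·√1.7446 = 0.490029
d₁ = (ln(S/K) + (r+σ²/2)T) / (σ√T) = (ln(73.16/92.25) + (0.0539+0.371²/2)·1.7446) / 0.490029 = (-0.231853 + 0.214098) / 0.490029 = -0.036233
d₂ = d₁ − σ√T = -0.036233 − 0.490029 = -0.526262
e^{−rT} = e^{−0.0539·1.7446} = 0.910252
N(−d₁) = 0.514452,  N(−d₂) = 0.700647
Put price V = K·e^{−rT}·N(−d₂) − S·N(−d₁) = 58.833841 − 37.637290 = 21.196550
φ(d₁) = (1/√(2π))·e^{−d₁²/2} = 0.398680
Θ = −S·φ(d₁)·σ/(2√T) + r·K·e^{−rT}·N(−d₂) = −4.096327 + 3.171144 = -0.925183

price = 21.196550
Θ = -0.925183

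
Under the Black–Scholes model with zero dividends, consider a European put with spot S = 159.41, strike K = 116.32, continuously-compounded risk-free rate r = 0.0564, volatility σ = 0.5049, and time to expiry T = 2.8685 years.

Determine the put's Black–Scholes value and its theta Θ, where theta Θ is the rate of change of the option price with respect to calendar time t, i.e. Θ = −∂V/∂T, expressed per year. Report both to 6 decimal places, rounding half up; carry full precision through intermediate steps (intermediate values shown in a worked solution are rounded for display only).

σ√T = 0.5049·√2.8685 = 0.855131
d₁ = (ln(S/K) + (r+σ²/2)T) / (σ√T) = (ln(159.41/116.32) + (0.0564+0.5049²/2)·2.8685) / 0.855131 = (0.315134 + 0.527408) / 0.855131 = 0.985279
d₂ = d₁ − σ√T = 0.985279 − 0.855131 = 0.130147
e^{−rT} = e^{−0.0564·2.8685} = 0.850625
N(−d₁) = 0.162244,  N(−d₂) = 0.448225
Put price V = K·e^{−rT}·N(−d₂) − S·N(−d₁) = 44.349501 − 25.863252 = 18.486249
φ(d₁) = (1/√(2π))·e^{−d₁²/2} = 0.245533
Θ = −S·φ(d₁)·σ/(2√T) + r·K·e^{−rT}·N(−d₂) = −5.834084 + 2.501312 = -3.332772

price = 18.486249
Θ = -3.332772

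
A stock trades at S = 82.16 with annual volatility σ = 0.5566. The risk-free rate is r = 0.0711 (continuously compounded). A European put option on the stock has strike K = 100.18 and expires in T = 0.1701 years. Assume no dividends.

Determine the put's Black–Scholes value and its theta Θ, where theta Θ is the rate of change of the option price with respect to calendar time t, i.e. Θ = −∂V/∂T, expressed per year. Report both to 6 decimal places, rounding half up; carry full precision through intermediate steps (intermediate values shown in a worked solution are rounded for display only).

σ√T = 0.5566·√0.1701 = 0.229560
d₁ = (ln(S/K) + (r+σ²/2)T) / (σ√T) = (ln(82.16/100.18) + (0.0711+0.5566²/2)·0.1701) / 0.229560 = (-0.198300 + 0.038443) / 0.229560 = -0.696364
d₂ = d₁ − σ√T = -0.696364 − 0.229560 = -0.925924
e^{−rT} = e^{−0.0711·0.1701} = 0.987979
N(−d₁) = 0.756900,  N(−d₂) = 0.822757
Put price V = K·e^{−rT}·N(−d₂) − S·N(−d₁) = 81.432982 − 62.186878 = 19.246105
φ(d₁) = (1/√(2π))·e^{−d₁²/2} = 0.313048
Θ = −S·φ(d₁)·σ/(2√T) + r·K·e^{−rT}·N(−d₂) = −17.355286 + 5.789885 = -11.565401

price = 19.246105
Θ = -11.565401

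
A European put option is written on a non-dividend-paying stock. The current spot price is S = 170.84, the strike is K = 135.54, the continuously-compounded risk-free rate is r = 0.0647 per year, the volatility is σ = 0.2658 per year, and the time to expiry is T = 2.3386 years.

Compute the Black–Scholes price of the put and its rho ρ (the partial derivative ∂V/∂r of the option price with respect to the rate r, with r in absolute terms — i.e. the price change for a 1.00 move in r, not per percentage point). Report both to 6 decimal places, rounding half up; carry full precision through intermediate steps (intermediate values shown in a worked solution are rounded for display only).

σ√T = 0.2658·√2.3386 = 0.406474
d₁ = (ln(S/K) + (r+σ²/2)T) / (σ√T) = (ln(170.84/135.54) + (0.0647+0.2658²/2)·2.3386) / 0.406474 = (0.231461 + 0.233918) / 0.406474 = 1.144916
d₂ = d₁ − σ√T = 1.144916 − 0.406474 = 0.738442
e^{−rT} = e^{−0.0647·2.3386} = 0.859583
N(−d₁) = 0.126122,  N(−d₂) = 0.230123
Put price V = K·e^{−rT}·N(−d₂) − S·N(−d₁) = 26.811163 − 21.546686 = 5.264477
ρ = −K·T·e^{−rT}·N(−d₂) = -62.700586

price = 5.264477
ρ = -62.700586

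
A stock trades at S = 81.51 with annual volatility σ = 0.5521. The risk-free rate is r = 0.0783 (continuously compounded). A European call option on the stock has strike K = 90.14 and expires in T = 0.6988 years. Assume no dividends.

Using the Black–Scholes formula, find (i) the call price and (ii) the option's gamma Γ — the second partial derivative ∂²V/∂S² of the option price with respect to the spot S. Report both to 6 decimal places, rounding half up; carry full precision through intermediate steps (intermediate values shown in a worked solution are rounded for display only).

σ√T = 0.5521·√0.6988 = 0.461524
d₁ = (ln(S/K) + (r+σ²/2)T) / (σ√T) = (ln(81.51/90.14) + (0.0783+0.5521²/2)·0.6988) / 0.461524 = (-0.100638 + 0.161218) / 0.461524 = 0.131261
d₂ = d₁ − σ√T = 0.131261 − 0.461524 = -0.330263
e^{−rT} = e^{−0.0783·0.6988} = 0.946754
N(d₁) = 0.552215,  N(d₂) = 0.370600
Call price V = S·N(d₁) − K·e^{−rT}·N(d₂) = 45.011078 − 31.627195 = 13.383883
φ(d₁) = (1/√(2π))·e^{−d₁²/2} = 0.395520
Γ = φ(d₁) / (S·σ·√T) = 0.010514

price = 13.383883
Γ = 0.010514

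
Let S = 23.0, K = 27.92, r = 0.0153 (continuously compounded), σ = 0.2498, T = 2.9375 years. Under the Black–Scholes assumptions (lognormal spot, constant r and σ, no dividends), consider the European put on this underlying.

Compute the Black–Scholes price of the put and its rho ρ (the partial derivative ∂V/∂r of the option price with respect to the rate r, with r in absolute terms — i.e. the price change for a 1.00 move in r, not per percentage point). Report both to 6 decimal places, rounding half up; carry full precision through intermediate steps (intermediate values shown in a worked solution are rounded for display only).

price = 6.305889
ρ = -55.898622

σ√T = 0.2498·√2.9375 = 0.428136
d₁ = (ln(S/K) + (r+σ²/2)T) / (σ√T) = (ln(23.0/27.92) + (0.0153+0.2498²/2)·2.9375) / 0.428136 = (-0.193849 + 0.136594) / 0.428136 = -0.133732
d₂ = d₁ − σ√T = -0.133732 − 0.428136 = -0.561867
e^{−rT} = e^{−0.0153·2.9375} = 0.956051
N(−d₁) = 0.553193,  N(−d₂) = 0.712897
Put price V = K·e^{−rT}·N(−d₂) − S·N(−d₁) = 19.029318 − 12.723429 = 6.305889
ρ = −K·T·e^{−rT}·N(−d₂) = -55.898622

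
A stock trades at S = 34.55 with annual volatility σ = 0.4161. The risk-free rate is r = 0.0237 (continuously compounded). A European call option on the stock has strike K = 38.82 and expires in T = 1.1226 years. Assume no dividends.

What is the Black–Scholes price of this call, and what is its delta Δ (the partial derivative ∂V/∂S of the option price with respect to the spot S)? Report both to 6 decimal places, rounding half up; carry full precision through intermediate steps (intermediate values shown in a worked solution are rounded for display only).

price = 4.814653
Δ = 0.506570

σ√T = 0.4161·√1.1226 = 0.440870
d₁ = (ln(S/K) + (r+σ²/2)T) / (σ√T) = (ln(34.55/38.82) + (0.0237+0.4161²/2)·1.1226) / 0.440870 = (-0.116528 + 0.123789) / 0.440870 = 0.016469
d₂ = d₁ − σ√T = 0.016469 − 0.440870 = -0.424401
e^{−rT} = e^{−0.0237·1.1226} = 0.973745
N(d₁) = 0.506570,  N(d₂) = 0.335637
Call price V = S·N(d₁) − K·e^{−rT}·N(d₂) = 17.501988 − 12.687334 = 4.814653
Δ = N(d₁) = 0.506570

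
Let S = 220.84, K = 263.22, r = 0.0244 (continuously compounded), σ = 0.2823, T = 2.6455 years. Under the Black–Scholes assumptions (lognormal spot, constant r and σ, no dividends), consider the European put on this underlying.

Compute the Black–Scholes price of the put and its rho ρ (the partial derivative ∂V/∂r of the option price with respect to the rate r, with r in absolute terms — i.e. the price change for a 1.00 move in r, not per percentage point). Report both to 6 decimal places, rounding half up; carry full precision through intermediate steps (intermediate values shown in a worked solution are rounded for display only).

price = 56.628844
ρ = -444.763783

σ√T = 0.2823·√2.6455 = 0.459161
d₁ = (ln(S/K) + (r+σ²/2)T) / (σ√T) = (ln(220.84/263.22) + (0.0244+0.2823²/2)·2.6455) / 0.459161 = (-0.175552 + 0.169964) / 0.459161 = -0.012168
d₂ = d₁ − σ√T = -0.012168 − 0.459161 = -0.471329
e^{−rT} = e^{−0.0244·2.6455} = 0.937489
N(−d₁) = 0.504854,  N(−d₂) = 0.681297
Put price V = K·e^{−rT}·N(−d₂) − S·N(−d₁) = 168.120878 − 111.492034 = 56.628844
ρ = −K·T·e^{−rT}·N(−d₂) = -444.763783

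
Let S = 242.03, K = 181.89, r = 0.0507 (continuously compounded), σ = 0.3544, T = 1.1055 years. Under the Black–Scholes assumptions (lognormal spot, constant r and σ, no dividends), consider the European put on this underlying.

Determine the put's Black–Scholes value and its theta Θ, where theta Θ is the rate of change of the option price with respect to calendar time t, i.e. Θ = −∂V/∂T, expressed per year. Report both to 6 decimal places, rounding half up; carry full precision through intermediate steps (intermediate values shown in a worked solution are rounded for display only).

price = 7.320910
Θ = -6.826537

σ√T = 0.3544·√1.1055 = 0.372626
d₁ = (ln(S/K) + (r+σ²/2)T) / (σ√T) = (ln(242.03/181.89) + (0.0507+0.3544²/2)·1.1055) / 0.372626 = (0.285660 + 0.125474) / 0.372626 = 1.103341
d₂ = d₁ − σ√T = 1.103341 − 0.372626 = 0.730715
e^{−rT} = e^{−0.0507·1.1055} = 0.945493
N(−d₁) = 0.134940,  N(−d₂) = 0.232477
Put price V = K·e^{−rT}·N(−d₂) − S·N(−d₁) = 39.980331 − 32.659421 = 7.320910
φ(d₁) = (1/√(2π))·e^{−d₁²/2} = 0.217052
Θ = −S·φ(d₁)·σ/(2√T) + r·K·e^{−rT}·N(−d₂) = −8.853540 + 2.027003 = -6.826537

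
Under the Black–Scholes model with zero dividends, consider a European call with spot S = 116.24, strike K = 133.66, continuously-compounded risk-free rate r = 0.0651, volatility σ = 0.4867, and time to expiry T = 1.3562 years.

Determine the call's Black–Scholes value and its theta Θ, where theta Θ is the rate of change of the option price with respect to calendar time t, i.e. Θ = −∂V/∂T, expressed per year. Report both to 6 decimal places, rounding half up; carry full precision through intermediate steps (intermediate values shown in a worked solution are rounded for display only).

price = 23.663202
Θ = -12.333398

σ√T = 0.4867·√1.3562 = 0.566791
d₁ = (ln(S/K) + (r+σ²/2)T) / (σ√T) = (ln(116.24/133.66) + (0.0651+0.4867²/2)·1.3562) / 0.566791 = (-0.139642 + 0.248915) / 0.566791 = 0.192792
d₂ = d₁ − σ√T = 0.192792 − 0.566791 = -0.374000
e^{−rT} = e^{−0.0651·1.3562} = 0.915497
N(d₁) = 0.576439,  N(d₂) = 0.354202
Call price V = S·N(d₁) − K·e^{−rT}·N(d₂) = 67.005258 − 43.342055 = 23.663202
φ(d₁) = (1/√(2π))·e^{−d₁²/2} = 0.391597
Θ = −S·φ(d₁)·σ/(2√T) − r·K·e^{−rT}·N(d₂) = −9.511830 − 2.821568 = -12.333398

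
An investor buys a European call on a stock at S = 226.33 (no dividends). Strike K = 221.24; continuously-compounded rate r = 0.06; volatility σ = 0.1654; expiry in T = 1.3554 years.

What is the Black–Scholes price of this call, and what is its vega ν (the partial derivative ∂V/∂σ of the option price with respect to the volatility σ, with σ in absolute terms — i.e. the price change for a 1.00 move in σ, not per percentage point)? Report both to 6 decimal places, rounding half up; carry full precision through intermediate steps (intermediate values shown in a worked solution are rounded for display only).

price = 30.030255
ν = 85.831853

σ√T = 0.1654·√1.3554 = 0.192561
d₁ = (ln(S/K) + (r+σ²/2)T) / (σ√T) = (ln(226.33/221.24) + (0.06+0.1654²/2)·1.3554) / 0.192561 = (0.022746 + 0.099864) / 0.192561 = 0.636732
d₂ = d₁ − σ√T = 0.636732 − 0.192561 = 0.444170
e^{−rT} = e^{−0.06·1.3554} = 0.921895
N(d₁) = 0.737850,  N(d₂) = 0.671540
Call price V = S·N(d₁) − K·e^{−rT}·N(d₂) = 166.997642 − 136.967387 = 30.030255
φ(d₁) = (1/√(2π))·e^{−d₁²/2} = 0.325741
ν = S·φ(d₁)·√T = 85.831853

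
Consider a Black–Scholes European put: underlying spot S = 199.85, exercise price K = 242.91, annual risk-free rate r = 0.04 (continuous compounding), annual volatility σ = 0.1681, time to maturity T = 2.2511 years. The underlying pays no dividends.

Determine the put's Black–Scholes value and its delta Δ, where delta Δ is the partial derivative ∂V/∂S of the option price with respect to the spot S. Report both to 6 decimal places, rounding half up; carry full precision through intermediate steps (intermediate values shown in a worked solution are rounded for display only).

price = 34.037306
Δ = -0.614294

σ√T = 0.1681·√2.2511 = 0.252212
d₁ = (ln(S/K) + (r+σ²/2)T) / (σ√T) = (ln(199.85/242.91) + (0.04+0.1681²/2)·2.2511) / 0.252212 = (-0.195124 + 0.121849) / 0.252212 = -0.290528
d₂ = d₁ − σ√T = -0.290528 − 0.252212 = -0.542740
e^{−rT} = e^{−0.04·2.2511} = 0.913891
N(−d₁) = 0.614294,  N(−d₂) = 0.706345
Put price V = K·e^{−rT}·N(−d₂) − S·N(−d₁) = 156.803936 − 122.766631 = 34.037306
Δ = −N(−d₁) = -0.614294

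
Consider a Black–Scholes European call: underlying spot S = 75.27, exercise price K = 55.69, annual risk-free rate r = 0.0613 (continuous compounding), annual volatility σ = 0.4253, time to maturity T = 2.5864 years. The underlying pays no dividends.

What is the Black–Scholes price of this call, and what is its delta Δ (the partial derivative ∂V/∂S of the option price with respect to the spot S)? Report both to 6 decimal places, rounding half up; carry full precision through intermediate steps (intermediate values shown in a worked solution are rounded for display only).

price = 33.673419
Δ = 0.844774

σ√T = 0.4253·√2.5864 = 0.683980
d₁ = (ln(S/K) + (r+σ²/2)T) / (σ√T) = (ln(75.27/55.69) + (0.0613+0.4253²/2)·2.5864) / 0.683980 = (0.301281 + 0.392460) / 0.683980 = 1.014272
d₂ = d₁ − σ√T = 1.014272 − 0.683980 = 0.330292
e^{−rT} = e^{−0.0613·2.5864} = 0.853383
N(d₁) = 0.844774,  N(d₂) = 0.629410
Call price V = S·N(d₁) − K·e^{−rT}·N(d₂) = 63.586103 − 29.912683 = 33.673419
Δ = N(d₁) = 0.844774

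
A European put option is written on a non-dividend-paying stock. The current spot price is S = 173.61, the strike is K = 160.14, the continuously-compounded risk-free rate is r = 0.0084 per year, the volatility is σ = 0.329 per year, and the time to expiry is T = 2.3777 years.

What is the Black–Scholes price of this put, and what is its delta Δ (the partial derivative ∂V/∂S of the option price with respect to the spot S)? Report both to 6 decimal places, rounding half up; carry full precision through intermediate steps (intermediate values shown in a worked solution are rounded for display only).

σ√T = 0.329·√2.3777 = 0.507311
d₁ = (ln(S/K) + (r+σ²/2)T) / (σ√T) = (ln(173.61/160.14) + (0.0084+0.329²/2)·2.3777) / 0.507311 = (0.080763 + 0.148655) / 0.507311 = 0.452223
d₂ = d₁ − σ√T = 0.452223 − 0.507311 = -0.055088
e^{−rT} = e^{−0.0084·2.3777} = 0.980225
N(−d₁) = 0.325554,  N(−d₂) = 0.521966
Put price V = K·e^{−rT}·N(−d₂) − S·N(−d₁) = 81.934688 − 56.519437 = 25.415251
Δ = −N(−d₁) = -0.325554

price = 25.415251
Δ = -0.325554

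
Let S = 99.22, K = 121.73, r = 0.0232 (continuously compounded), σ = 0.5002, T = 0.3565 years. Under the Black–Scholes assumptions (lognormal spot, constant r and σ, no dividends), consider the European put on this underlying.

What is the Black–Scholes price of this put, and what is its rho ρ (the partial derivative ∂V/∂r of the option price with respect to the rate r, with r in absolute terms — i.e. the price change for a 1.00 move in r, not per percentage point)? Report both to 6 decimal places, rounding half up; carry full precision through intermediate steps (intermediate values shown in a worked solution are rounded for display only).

price = 26.497026
ρ = -33.998947

σ√T = 0.5002·√0.3565 = 0.298658
d₁ = (ln(S/K) + (r+σ²/2)T) / (σ√T) = (ln(99.22/121.73) + (0.0232+0.5002²/2)·0.3565) / 0.298658 = (-0.204466 + 0.052869) / 0.298658 = -0.507594
d₂ = d₁ − σ√T = -0.507594 − 0.298658 = -0.806252
e^{−rT} = e^{−0.0232·0.3565} = 0.991763
N(−d₁) = 0.694131,  N(−d₂) = 0.789951
Put price V = K·e^{−rT}·N(−d₂) − S·N(−d₁) = 95.368716 − 68.871690 = 26.497026
ρ = −K·T·e^{−rT}·N(−d₂) = -33.998947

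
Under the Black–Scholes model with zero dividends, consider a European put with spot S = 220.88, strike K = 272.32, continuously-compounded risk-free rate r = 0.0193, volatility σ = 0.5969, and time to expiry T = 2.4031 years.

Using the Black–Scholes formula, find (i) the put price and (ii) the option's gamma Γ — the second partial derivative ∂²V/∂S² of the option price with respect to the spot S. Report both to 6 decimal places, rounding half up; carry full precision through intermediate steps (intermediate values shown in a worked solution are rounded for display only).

price = 106.465690
Γ = 0.001873

σ√T = 0.5969·√2.4031 = 0.925311
d₁ = (ln(S/K) + (r+σ²/2)T) / (σ√T) = (ln(220.88/272.32) + (0.0193+0.5969²/2)·2.4031) / 0.925311 = (-0.209358 + 0.474480) / 0.925311 = 0.286521
d₂ = d₁ − σ√T = 0.286521 − 0.925311 = -0.638789
e^{−rT} = e^{−0.0193·2.4031} = 0.954679
N(−d₁) = 0.387239,  N(−d₂) = 0.738520
Put price V = K·e^{−rT}·N(−d₂) − S·N(−d₁) = 191.999123 − 85.533433 = 106.465690
φ(d₁) = (1/√(2π))·e^{−d₁²/2} = 0.382898
Γ = φ(d₁) / (S·σ·√T) = 0.001873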